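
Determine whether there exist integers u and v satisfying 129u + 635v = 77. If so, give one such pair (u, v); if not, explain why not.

u = 483, v = -98

Since gcd(129, 635) = 1, every integer is an integer combination of 129 and 635.
Dividing repeatedly: 635 = 4·129 + 119, 129 = 1·119 + 10, 119 = 11·10 + 9, 10 = 1·9 + 1, 9 = 9·1 + 0.
Working back up the chain: 1 = 10 − 1·9 = 10 − (119 − 11·10) = −119 + 12·10 = −119 + 12·(129 − 1·119) = 12·129 − 13·119 = 12·129 − 13·(635 − 4·129) = −13·635 + 64·129. So 129·64 + 635·(-13) = 1.
Scaling by 77 gives the particular solution (u, v) = (4928, -1001).
The general solution is u = 4928 + 635k, v = -1001 − 129k; taking k = -7 gives the smaller pair u = 483, v = -98.
Indeed 129·483 + 635·(-98) = 62307 − 62230 = 77.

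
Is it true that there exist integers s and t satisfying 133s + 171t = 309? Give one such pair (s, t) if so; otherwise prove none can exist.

gcd(133, 171) = 19, so every integer of the form 133s + 171t is a multiple of 19.
But 309 is not a multiple of 19 (it leaves remainder 5).
Therefore 133s + 171t = 309 has no solution in integers.

There are no such integers.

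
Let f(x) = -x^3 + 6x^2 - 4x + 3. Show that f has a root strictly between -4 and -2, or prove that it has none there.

The endpoint values f(-4) = 179 and f(-2) = 43 are both positive. Claim: f(x) > 0 for every x in (-4, -2).
Shift to the endpoint -2: with x = -2 − u (0 < u < 2), one computes f(-2 − u) = u^3 + 12u^2 + 40u + 43.
All 4 nonzero coefficients of this polynomial in u are positive; hence for u > 0 the value is a sum of positive terms (the constant 43 among them).
Therefore f(x) > 0 throughout (-4, -2), and f has no zero there.

No such root exists.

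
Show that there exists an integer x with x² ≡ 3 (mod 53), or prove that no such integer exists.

No, no such integer exists.

53 is prime, so by Euler's criterion 3 is a square mod 53 iff 3^((53−1)/2) = 3^26 ≡ 1 (mod 53).
Squaring successively (mod 53): 3^2 = 9 ≡ 9; 3^4 ≡ 9² = 81 ≡ 28; 3^8 ≡ 28² = 784 ≡ 42; 3^16 ≡ 42² = 1764 ≡ 15.
Since 26 = 16 + 8 + 2, 3^26 ≡ 15 · 42 · 9; multiplying out mod 53: 15·42 = 630 ≡ 47, then 47·9 = 423 ≡ 52. Thus 3^26 ≡ 52 ≡ −1 (mod 53).
The value −1 means 3 is a non-residue modulo 53, so x² ≡ 3 (mod 53) is impossible.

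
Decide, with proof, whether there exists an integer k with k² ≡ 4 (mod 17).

k = 2

Take k = 2. Then 2² = 4, and since 0 ≤ 4 < 17 this is already reduced: 2² ≡ 4 (mod 17).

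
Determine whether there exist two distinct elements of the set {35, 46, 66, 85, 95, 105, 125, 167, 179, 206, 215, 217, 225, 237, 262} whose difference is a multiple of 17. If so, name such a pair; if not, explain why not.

Reduce each element modulo 17: 35↦1, 46↦12, 66↦15, 85↦0, 95↦10, 105↦3, 125↦6, 167↦14, 179↦9, 206↦2, 215↦11, 217↦13, 225↦4, 237↦16, 262↦7.
These 15 residues are pairwise different, hence no difference of two elements is divisible by 17.

There is no such pair.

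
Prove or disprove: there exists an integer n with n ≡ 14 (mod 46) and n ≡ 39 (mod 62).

There is no such integer.

Both moduli are multiples of 2 = gcd(46, 62), so any solution would satisfy n ≡ 14 and n ≡ 39 modulo 2 simultaneously.
However 14 ≡ 0 and 39 ≡ 1 (mod 2), and 0 ≠ 1.
Therefore no such n exists.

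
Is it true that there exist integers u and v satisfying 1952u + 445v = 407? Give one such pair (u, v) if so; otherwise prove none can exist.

u = 36, v = -157

1952 and 445 are coprime, so 1952u + 445v ranges over all of ℤ.
Dividing repeatedly: 1952 = 4·445 + 172, 445 = 2·172 + 101, 172 = 1·101 + 71, 101 = 1·71 + 30, 71 = 2·30 + 11, 30 = 2·11 + 8, 11 = 1·8 + 3, 8 = 2·3 + 2, 3 = 1·2 + 1, 2 = 2·1 + 0.
Back-substituting, 1 = 3 − 1·2 = 3 − (8 − 2·3) = −8 + 3·3 = −8 + 3·(11 − 1·8) = 3·11 − 4·8 = 3·11 − 4·(30 − 2·11) = −4·30 + 11·11 = −4·30 + 11·(71 − 2·30) = 11·71 − 26·30 = 11·71 − 26·(101 − 1·71) = −26·101 + 37·71 = −26·101 + 37·(172 − 1·101) = 37·172 − 63·101 = 37·172 − 63·(445 − 2·172) = −63·445 + 163·172 = −63·445 + 163·(1952 − 4·445) = 163·1952 − 715·445; that is, 1952·163 + 445·(-715) = 1.
Multiplying through by 407: u = 163·407 = 66341, v = (-715)·407 = -291005 is a solution.
Subtracting 149·445 from u and adding 149·1952 to v gives the tidier solution (36, -157).
Check: 1952·36 + 445·(-157) = 70272 − 69865 = 407. ✓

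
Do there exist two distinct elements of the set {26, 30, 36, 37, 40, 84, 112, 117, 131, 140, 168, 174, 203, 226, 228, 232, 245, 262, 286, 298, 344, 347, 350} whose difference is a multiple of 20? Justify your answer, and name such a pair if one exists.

Both 26 and 226 leave remainder 6 on division by 20; their difference 200 = 10·20 is a multiple of 20.

The pair (26, 226) works.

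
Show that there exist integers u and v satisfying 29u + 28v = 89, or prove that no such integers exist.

29 and 28 are coprime, so 29u + 28v ranges over all of ℤ.
Dividing repeatedly: 29 = 1·28 + 1, 28 = 28·1 + 0.
Unwinding: 1 = 29 − 1·28, i.e. 29·1 + 28·(-1) = 1.
Multiplying through by 89: u = 1·89 = 89, v = (-1)·89 = -89 is a solution.
The general solution is u = 89 + 28k, v = -89 − 29k; taking k = -3 gives the smaller pair u = 5, v = -2.
Indeed 29·5 + 28·(-2) = 145 − 56 = 89.

u = 5, v = -2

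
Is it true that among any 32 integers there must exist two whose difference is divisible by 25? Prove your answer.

There are exactly 25 possible remainders on division by 25.
With 32 integers and only 25 classes, the pigeonhole principle forces two of them, say a and b, into the same class.
Then a ≡ b (mod 25), i.e. 25 ∣ (a − b).

Yes, this is always true.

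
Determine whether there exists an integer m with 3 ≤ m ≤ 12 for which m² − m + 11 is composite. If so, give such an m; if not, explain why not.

m = 12

At m = 12: 12² − 12 + 11 = 143 = 11·13, which is composite.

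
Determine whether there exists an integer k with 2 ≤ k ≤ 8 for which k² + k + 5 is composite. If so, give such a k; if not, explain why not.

k = 8

At k = 8: 8² + 8 + 5 = 77 = 7·11, which is composite.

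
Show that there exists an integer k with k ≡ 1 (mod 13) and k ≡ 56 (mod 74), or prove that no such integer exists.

k = 352

gcd(13, 74) = 1, so the Chinese Remainder Theorem guarantees exactly one residue class mod 962 satisfying both.
Any solution of the first congruence is k = 1 + 13t; substituting into the second, 13t ≡ 56 − 1 ≡ 55 (mod 74).
To invert 13 modulo 74: 74 = 5·13 + 9, 13 = 1·9 + 4, 9 = 2·4 + 1, 4 = 4·1 + 0, and unwinding, 1 = 9 − 2·4 = 9 − 2·(13 − 1·9) = −2·13 + 3·9 = −2·13 + 3·(74 − 5·13) = 3·74 − 17·13. Thus 13⁻¹ ≡ -17 ≡ 57 (mod 74).
Therefore t ≡ 57·55 = 3135 ≡ 27 (mod 74).
With t = 27: k = 1 + 13·27 = 352.
Verify: 352 = 27·13 + 1 and 352 = 4·74 + 56. ✓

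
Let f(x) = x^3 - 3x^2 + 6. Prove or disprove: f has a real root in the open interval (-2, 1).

f(-2) = -14 and f(1) = 4, which have opposite signs.
Since f is a polynomial it is continuous on [-2, 1].
By the Intermediate Value Theorem, f takes the value 0 somewhere in the open interval.

Such a root exists.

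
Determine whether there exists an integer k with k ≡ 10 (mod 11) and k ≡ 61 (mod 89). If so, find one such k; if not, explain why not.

The moduli 11 and 89 are coprime, so by the Chinese Remainder Theorem a unique solution modulo 979 exists.
Any solution of the first congruence is k = 10 + 11t; substituting into the second, 11t ≡ 61 − 10 ≡ 51 (mod 89).
Since 11·81 = 891 = 10·89 + 1, the inverse of 11 mod 89 is 81.
Multiplying by 81: t ≡ 81·51 = 4131 ≡ 37 (mod 89).
Taking t = 37 gives k = 10 + 11·37 = 417.
Verify: 417 = 37·11 + 10 and 417 = 4·89 + 61. ✓

k = 417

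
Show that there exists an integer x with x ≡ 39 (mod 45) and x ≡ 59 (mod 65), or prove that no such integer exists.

x = 579

gcd(45, 65) = 5. A simultaneous solution exists iff 39 ≡ 59 (mod 5); here 39 mod 5 = 4 = 59 mod 5, so it does.
Write x = 39 + 45t. Then 45t ≡ 59 − 39 ≡ 20 (mod 65); dividing through by 5 gives 9t ≡ 4 (mod 13).
Invert 9 mod 13 by the Euclidean algorithm: 13 = 1·9 + 4, 9 = 2·4 + 1, 4 = 4·1 + 0; back-substituting, 1 = 9 − 2·4 = 9 − 2·(13 − 1·9) = −2·13 + 3·9. Hence 9·3 ≡ 1, so 9⁻¹ ≡ 3 (mod 13).
Therefore t ≡ 3·4 = 12 (mod 13).
Then x = 39 + 45·12 = 579.
Check: 579 mod 45 = 39, 579 mod 65 = 59. ✓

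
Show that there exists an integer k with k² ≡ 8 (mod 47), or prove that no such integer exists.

k = 14 works: 14² = 196, and 196 − 8 = 188 = 4·47.

k = 14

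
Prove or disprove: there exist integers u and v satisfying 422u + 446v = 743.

There are no such integers.

Both 422 and 446 are divisible by gcd(422, 446) = 2, hence so is any combination 422u + 446v.
But 743 = 2·371 + 1, so 2 ∤ 743.
Hence no integers u, v satisfy the equation.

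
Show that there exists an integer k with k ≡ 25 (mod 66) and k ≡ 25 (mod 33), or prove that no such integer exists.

k = 25

gcd(66, 33) = 33. A simultaneous solution exists iff 25 ≡ 25 (mod 33); here 25 mod 33 = 25 = 25 mod 33, so it does.
The smallest candidate k = 25 works directly: 25 ≡ 25 (mod 33).
Check: 25 mod 66 = 25, 25 mod 33 = 25. ✓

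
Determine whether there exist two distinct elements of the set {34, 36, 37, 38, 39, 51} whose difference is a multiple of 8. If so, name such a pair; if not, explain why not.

No such pair exists.

Two integers differ by a multiple of 8 exactly when they have the same residue mod 8. The residues are 34↦2, 36↦4, 37↦5, 38↦6, 39↦7, 51↦3.
These 6 residues are pairwise different, hence no difference of two elements is divisible by 8.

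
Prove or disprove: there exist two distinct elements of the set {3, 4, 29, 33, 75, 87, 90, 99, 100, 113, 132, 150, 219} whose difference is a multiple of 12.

Yes: 3 and 75.

3 mod 12 = 3 and 75 mod 12 = 3, so 75 − 3 = 72 = 6·12.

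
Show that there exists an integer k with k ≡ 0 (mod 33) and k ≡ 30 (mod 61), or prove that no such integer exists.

k = 396

gcd(33, 61) = 1, so the Chinese Remainder Theorem guarantees exactly one residue class mod 2013 satisfying both.
Any solution of the first congruence is k = 0 + 33t; substituting into the second, 33t ≡ 30 − 0 ≡ 30 (mod 61).
Since 33·37 = 1221 = 20·61 + 1, the inverse of 33 mod 61 is 37.
Multiplying by 37: t ≡ 37·30 = 1110 ≡ 12 (mod 61).
Taking t = 12 gives k = 0 + 33·12 = 396.
Check: 396 mod 33 = 0, 396 mod 61 = 30. ✓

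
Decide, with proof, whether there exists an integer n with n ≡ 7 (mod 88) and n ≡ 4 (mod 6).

There is no such integer.

Both moduli are multiples of 2 = gcd(88, 6), so any solution would satisfy n ≡ 7 and n ≡ 4 modulo 2 simultaneously.
However 7 ≡ 1 and 4 ≡ 0 (mod 2), and 1 ≠ 0.
Therefore no such n exists.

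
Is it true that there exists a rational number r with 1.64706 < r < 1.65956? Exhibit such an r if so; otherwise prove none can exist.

Look for a denominator N such that an integer falls strictly between N·1.64706 and N·1.65956. N = 20 works: 20·1.64706 = 32.94120 < 33 < 33.19120 = 20·1.65956.
Hence 33/20 is a rational number with 1.64706 < 33/20 < 1.65956.

r = 33/20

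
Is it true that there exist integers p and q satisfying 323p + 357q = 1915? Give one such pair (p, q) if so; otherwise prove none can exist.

No such integers exist.

Any value of 323p + 357q is a multiple of gcd(323, 357) = 17.
But 1915 is not a multiple of 17 (it leaves remainder 11).
So the equation is unsolvable over ℤ.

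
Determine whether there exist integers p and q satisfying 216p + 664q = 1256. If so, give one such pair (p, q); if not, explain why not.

p = 55, q = -16

gcd(216, 664) = 8, and 8 divides 1256, so integer solutions exist.
Dividing through by 8 reduces the equation to 27p + 83q = 157.
Run the Euclidean algorithm on 83 and 27: 83 = 3·27 + 2, 27 = 13·2 + 1, 2 = 2·1 + 0.
Working back up the chain: 1 = 27 − 13·2 = 27 − 13·(83 − 3·27) = −13·83 + 40·27. So 27·40 + 83·(-13) = 1.
Scaling by 157 gives the particular solution (p, q) = (6280, -2041).
Subtracting 75·83 from p and adding 75·27 to q gives the tidier solution (55, -16).
Indeed 216·55 + 664·(-16) = 11880 − 10624 = 1256.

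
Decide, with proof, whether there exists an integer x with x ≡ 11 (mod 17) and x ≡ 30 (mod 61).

x = 640

The moduli 17 and 61 are coprime, so by the Chinese Remainder Theorem a unique solution modulo 1037 exists.
Write x = 11 + 17t and require 11 + 17t ≡ 30 (mod 61), i.e. 17t ≡ 19 (mod 61).
Invert 17 mod 61 by the Euclidean algorithm: 61 = 3·17 + 10, 17 = 1·10 + 7, 10 = 1·7 + 3, 7 = 2·3 + 1, 3 = 3·1 + 0; back-substituting, 1 = 7 − 2·3 = 7 − 2·(10 − 1·7) = −2·10 + 3·7 = −2·10 + 3·(17 − 1·10) = 3·17 − 5·10 = 3·17 − 5·(61 − 3·17) = −5·61 + 18·17. Hence 17·18 ≡ 1, so 17⁻¹ ≡ 18 (mod 61).
Multiplying by 18: t ≡ 18·19 = 342 ≡ 37 (mod 61).
With t = 37: x = 11 + 17·37 = 640.
Indeed 640 ≡ 11 (mod 17) and 640 ≡ 30 (mod 61).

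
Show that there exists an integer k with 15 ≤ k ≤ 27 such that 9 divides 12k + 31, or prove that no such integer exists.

No such integer k in that range exists.

For k = 15, 16, …, 27 the values of 12k + 31 modulo 9 are 4, 7, 1, 4, 7, 1, 4, 7, 1, 4, 7, 1, 4 respectively.
The residue 0 does not occur, so no k in [15, 27] makes 12k + 31 a multiple of 9.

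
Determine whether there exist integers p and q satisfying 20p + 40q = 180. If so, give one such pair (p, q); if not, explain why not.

p = 1, q = 4

gcd(20, 40) = 20, and 20 divides 180, so integer solutions exist.
Dividing through by 20 reduces the equation to 1p + 2q = 9.
The coefficient of p is 1, so setting q = 0 and p = 9 already solves it.
The general solution is p = 9 + 2k, q = 0 − 1k; taking k = -4 gives the smaller pair p = 1, q = 4.
Check: 20·1 + 40·4 = 20 + 160 = 180. ✓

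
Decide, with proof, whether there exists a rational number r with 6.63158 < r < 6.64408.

r = 73/11

Scale by 11: the interval becomes (72.94738, 73.08488), which contains the integer 73.
So r = 73/11 works: it is a ratio of integers, and dividing 11·6.63158 < 73 < 11·6.64408 through by 11 gives 6.63158 < 73/11 < 6.64408.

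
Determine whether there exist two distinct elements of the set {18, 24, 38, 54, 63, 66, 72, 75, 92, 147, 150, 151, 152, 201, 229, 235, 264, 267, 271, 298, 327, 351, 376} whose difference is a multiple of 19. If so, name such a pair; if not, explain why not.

Both 18 and 75 leave remainder 18 on division by 19; their difference 57 = 3·19 is a multiple of 19.

18 and 75 are such a pair.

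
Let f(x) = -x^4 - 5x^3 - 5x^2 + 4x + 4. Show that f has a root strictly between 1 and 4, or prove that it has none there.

No such root exists.

The endpoint values f(1) = -3 and f(4) = -636 are both negative. Claim: f(x) < 0 for every x in (1, 4).
Shift to the endpoint 1: with x = 1 + u (0 < u < 3), one computes f(1 + u) = -u^4 - 9u^3 - 26u^2 - 25u - 3.
The nonzero coefficients here are all negative, so for u > 0 every term is negative (or zero), and the constant term -3 is strictly negative.
So f is strictly negative on (1, 4); no root exists in the interval.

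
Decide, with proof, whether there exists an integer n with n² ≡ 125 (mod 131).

Take n = 115. Then 115² = 13225 = 100·131 + 125, so 115² ≡ 125 (mod 131).

n = 115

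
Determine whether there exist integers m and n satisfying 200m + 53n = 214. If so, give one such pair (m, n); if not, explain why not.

m = 44, n = -162

Since gcd(200, 53) = 1, every integer is an integer combination of 200 and 53.
Run the Euclidean algorithm on 200 and 53: 200 = 3·53 + 41, 53 = 1·41 + 12, 41 = 3·12 + 5, 12 = 2·5 + 2, 5 = 2·2 + 1, 2 = 2·1 + 0.
Back-substituting, 1 = 5 − 2·2 = 5 − 2·(12 − 2·5) = −2·12 + 5·5 = −2·12 + 5·(41 − 3·12) = 5·41 − 17·12 = 5·41 − 17·(53 − 1·41) = −17·53 + 22·41 = −17·53 + 22·(200 − 3·53) = 22·200 − 83·53; that is, 200·22 + 53·(-83) = 1.
Multiplying through by 214: m = 22·214 = 4708, n = (-83)·214 = -17762 is a solution.
The general solution is m = 4708 + 53k, n = -17762 − 200k; taking k = -88 gives the smaller pair m = 44, n = -162.
Check: 200·44 + 53·(-162) = 8800 − 8586 = 214. ✓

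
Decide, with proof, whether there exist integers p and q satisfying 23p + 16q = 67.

p = 5, q = -3

23 and 16 are coprime, so 23p + 16q ranges over all of ℤ.
Dividing repeatedly: 23 = 1·16 + 7, 16 = 2·7 + 2, 7 = 3·2 + 1, 2 = 2·1 + 0.
Working back up the chain: 1 = 7 − 3·2 = 7 − 3·(16 − 2·7) = −3·16 + 7·7 = −3·16 + 7·(23 − 1·16) = 7·23 − 10·16. So 23·7 + 16·(-10) = 1.
Multiplying through by 67: p = 7·67 = 469, q = (-10)·67 = -670 is a solution.
Shifting by a multiple of (16, −23) keeps it a solution: p = 469 − 29·16 = 5, q = -670 + 29·23 = -3.
Check: 23·5 + 16·(-3) = 115 − 48 = 67. ✓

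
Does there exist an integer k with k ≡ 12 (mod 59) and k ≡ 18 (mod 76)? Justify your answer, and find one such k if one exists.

Since 59 and 76 share no common factor, CRT says the pair of congruences has a solution (unique mod 4484).
Any solution of the first congruence is k = 12 + 59t; substituting into the second, 59t ≡ 18 − 12 ≡ 6 (mod 76).
Invert 59 mod 76 by the Euclidean algorithm: 76 = 1·59 + 17, 59 = 3·17 + 8, 17 = 2·8 + 1, 8 = 8·1 + 0; back-substituting, 1 = 17 − 2·8 = 17 − 2·(59 − 3·17) = −2·59 + 7·17 = −2·59 + 7·(76 − 1·59) = 7·76 − 9·59. Hence 59·(-9) ≡ 1, so 59⁻¹ ≡ -9 ≡ 67 (mod 76).
Therefore t ≡ 67·6 = 402 ≡ 22 (mod 76).
Taking t = 22 gives k = 12 + 59·22 = 1310.
Indeed 1310 ≡ 12 (mod 59) and 1310 ≡ 18 (mod 76).

k = 1310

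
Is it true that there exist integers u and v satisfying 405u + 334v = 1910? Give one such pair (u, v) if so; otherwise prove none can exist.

Since gcd(405, 334) = 1, every integer is an integer combination of 405 and 334.
Dividing repeatedly: 405 = 1·334 + 71, 334 = 4·71 + 50, 71 = 1·50 + 21, 50 = 2·21 + 8, 21 = 2·8 + 5, 8 = 1·5 + 3, 5 = 1·3 + 2, 3 = 1·2 + 1, 2 = 2·1 + 0.
Unwinding: 1 = 3 − 1·2 = 3 − (5 − 1·3) = −5 + 2·3 = −5 + 2·(8 − 1·5) = 2·8 − 3·5 = 2·8 − 3·(21 − 2·8) = −3·21 + 8·8 = −3·21 + 8·(50 − 2·21) = 8·50 − 19·21 = 8·50 − 19·(71 − 1·50) = −19·71 + 27·50 = −19·71 + 27·(334 − 4·71) = 27·334 − 127·71 = 27·334 − 127·(405 − 1·334) = −127·405 + 154·334, i.e. 405·(-127) + 334·154 = 1.
Times 1910: 405·(-242570) + 334·294140 = 1910, so (-242570, 294140) solves it.
The general solution is u = -242570 + 334k, v = 294140 − 405k; taking k = 727 gives the smaller pair u = 248, v = -295.
Check: 405·248 + 334·(-295) = 100440 − 98530 = 1910. ✓

u = 248, v = -295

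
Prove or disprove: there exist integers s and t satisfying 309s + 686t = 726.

s = 362, t = -162

309 and 686 are coprime, so 309s + 686t ranges over all of ℤ.
Dividing repeatedly: 686 = 2·309 + 68, 309 = 4·68 + 37, 68 = 1·37 + 31, 37 = 1·31 + 6, 31 = 5·6 + 1, 6 = 6·1 + 0.
Unwinding: 1 = 31 − 5·6 = 31 − 5·(37 − 1·31) = −5·37 + 6·31 = −5·37 + 6·(68 − 1·37) = 6·68 − 11·37 = 6·68 − 11·(309 − 4·68) = −11·309 + 50·68 = −11·309 + 50·(686 − 2·309) = 50·686 − 111·309, i.e. 309·(-111) + 686·50 = 1.
Times 726: 309·(-80586) + 686·36300 = 726, so (-80586, 36300) solves it.
The general solution is s = -80586 + 686k, t = 36300 − 309k; taking k = 118 gives the smaller pair s = 362, t = -162.
Check: 309·362 + 686·(-162) = 111858 − 111132 = 726. ✓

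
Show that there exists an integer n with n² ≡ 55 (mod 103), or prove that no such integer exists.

n = 40

Take n = 40. Then 40² = 1600 = 15·103 + 55, so 40² ≡ 55 (mod 103).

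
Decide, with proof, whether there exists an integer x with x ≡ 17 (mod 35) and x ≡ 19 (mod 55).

There is no such integer.

gcd(35, 55) = 5. If x ≡ 17 (mod 35) and x ≡ 19 (mod 55), then x ≡ 17 (mod 5) and x ≡ 19 (mod 5).
But 17 mod 5 = 2 while 19 mod 5 = 4, a contradiction.
So no integer satisfies both congruences.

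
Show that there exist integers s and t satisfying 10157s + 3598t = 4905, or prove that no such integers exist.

No such integers exist.

gcd(10157, 3598) = 7, so every integer of the form 10157s + 3598t is a multiple of 7.
But 4905 = 7·700 + 5, so 7 ∤ 4905.
Therefore 10157s + 3598t = 4905 has no solution in integers.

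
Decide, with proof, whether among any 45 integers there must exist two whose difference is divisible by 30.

True.

Each integer lies in one of the 30 residue classes modulo 30.
With 45 integers and only 30 classes, the pigeonhole principle forces two of them, say a and b, into the same class.
Then a ≡ b (mod 30), i.e. 30 ∣ (a − b).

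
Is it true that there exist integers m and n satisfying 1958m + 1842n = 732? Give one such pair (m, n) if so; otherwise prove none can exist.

Since gcd(1958, 1842) = 2 and 732 = 2·366, Bézout's identity guarantees a solution.
Dividing through by 2 reduces the equation to 979m + 921n = 366.
Euclidean algorithm: 979 = 1·921 + 58, 921 = 15·58 + 51, 58 = 1·51 + 7, 51 = 7·7 + 2, 7 = 3·2 + 1, 2 = 2·1 + 0.
Unwinding: 1 = 7 − 3·2 = 7 − 3·(51 − 7·7) = −3·51 + 22·7 = −3·51 + 22·(58 − 1·51) = 22·58 − 25·51 = 22·58 − 25·(921 − 15·58) = −25·921 + 397·58 = −25·921 + 397·(979 − 1·921) = 397·979 − 422·921, i.e. 979·397 + 921·(-422) = 1.
Multiplying through by 366: m = 397·366 = 145302, n = (-422)·366 = -154452 is a solution.
Subtracting 157·921 from m and adding 157·979 to n gives the tidier solution (705, -749).
Indeed 1958·705 + 1842·(-749) = 1380390 − 1379658 = 732.

m = 705, n = -749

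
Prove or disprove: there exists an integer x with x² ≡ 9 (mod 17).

x = 14

Take x = 14. Then 14² = 196 = 11·17 + 9, so 14² ≡ 9 (mod 17).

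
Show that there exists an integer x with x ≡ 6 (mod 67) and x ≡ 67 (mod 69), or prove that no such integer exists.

x = 274

Since 67 and 69 share no common factor, CRT says the pair of congruences has a solution (unique mod 4623).
Any solution of the first congruence is x = 6 + 67t; substituting into the second, 67t ≡ 67 − 6 ≡ 61 (mod 69).
Note 67·34 = 2278 ≡ 1 (mod 69) (as 2278 − 1 = 33·69), so 67⁻¹ ≡ 34.
Multiplying by 34: t ≡ 34·61 = 2074 ≡ 4 (mod 69).
With t = 4: x = 6 + 67·4 = 274.
Check: 274 mod 67 = 6, 274 mod 69 = 67. ✓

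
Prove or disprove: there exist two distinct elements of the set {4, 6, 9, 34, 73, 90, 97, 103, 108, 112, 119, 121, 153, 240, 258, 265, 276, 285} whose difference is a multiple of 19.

No such pair exists.

Residues mod 19: 4↦4, 6↦6, 9↦9, 34↦15, 73↦16, 90↦14, 97↦2, 103↦8, 108↦13, 112↦17, 119↦5, 121↦7, 153↦1, 240↦12, 258↦11, 265↦18, 276↦10, 285↦0.
No residue repeats among the 18 elements, so no pair has difference ≡ 0 (mod 19).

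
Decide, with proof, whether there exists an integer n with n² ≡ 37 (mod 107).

n = 12

n = 12 works: 12² = 144, and 144 − 37 = 107 = 1·107.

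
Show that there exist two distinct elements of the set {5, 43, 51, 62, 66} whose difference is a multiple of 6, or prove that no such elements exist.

Two integers differ by a multiple of 6 exactly when they have the same residue mod 6. The residues are 5↦5, 43↦1, 51↦3, 62↦2, 66↦0.
These 5 residues are pairwise different, hence no difference of two elements is divisible by 6.

No such pair exists.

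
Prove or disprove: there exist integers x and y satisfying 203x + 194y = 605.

x = 175, y = -180

203 and 194 are coprime, so 203x + 194y ranges over all of ℤ.
Dividing repeatedly: 203 = 1·194 + 9, 194 = 21·9 + 5, 9 = 1·5 + 4, 5 = 1·4 + 1, 4 = 4·1 + 0.
Working back up the chain: 1 = 5 − 1·4 = 5 − (9 − 1·5) = −9 + 2·5 = −9 + 2·(194 − 21·9) = 2·194 − 43·9 = 2·194 − 43·(203 − 1·194) = −43·203 + 45·194. So 203·(-43) + 194·45 = 1.
Times 605: 203·(-26015) + 194·27225 = 605, so (-26015, 27225) solves it.
Shifting by a multiple of (194, −203) keeps it a solution: x = -26015 + 135·194 = 175, y = 27225 − 135·203 = -180.
Indeed 203·175 + 194·(-180) = 35525 − 34920 = 605.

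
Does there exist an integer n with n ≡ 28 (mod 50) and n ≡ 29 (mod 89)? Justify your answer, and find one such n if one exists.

n = 3678

gcd(50, 89) = 1, so the Chinese Remainder Theorem guarantees exactly one residue class mod 4450 satisfying both.
Any solution of the first congruence is n = 28 + 50t; substituting into the second, 50t ≡ 29 − 28 ≡ 1 (mod 89).
Invert 50 mod 89 by the Euclidean algorithm: 89 = 1·50 + 39, 50 = 1·39 + 11, 39 = 3·11 + 6, 11 = 1·6 + 5, 6 = 1·5 + 1, 5 = 5·1 + 0; back-substituting, 1 = 6 − 1·5 = 6 − (11 − 1·6) = −11 + 2·6 = −11 + 2·(39 − 3·11) = 2·39 − 7·11 = 2·39 − 7·(50 − 1·39) = −7·50 + 9·39 = −7·50 + 9·(89 − 1·50) = 9·89 − 16·50. Hence 50·(-16) ≡ 1, so 50⁻¹ ≡ -16 ≡ 73 (mod 89).
Multiplying by 73: t ≡ 73·1 = 73 (mod 89).
With t = 73: n = 28 + 50·73 = 3678.
Verify: 3678 = 73·50 + 28 and 3678 = 41·89 + 29. ✓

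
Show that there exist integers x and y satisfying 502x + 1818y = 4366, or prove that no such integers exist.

gcd(502, 1818) = 2, and 2 divides 4366, so integer solutions exist.
Dividing through by 2 reduces the equation to 251x + 909y = 2183.
Run the Euclidean algorithm on 909 and 251: 909 = 3·251 + 156, 251 = 1·156 + 95, 156 = 1·95 + 61, 95 = 1·61 + 34, 61 = 1·34 + 27, 34 = 1·27 + 7, 27 = 3·7 + 6, 7 = 1·6 + 1, 6 = 6·1 + 0.
Back-substituting, 1 = 7 − 1·6 = 7 − (27 − 3·7) = −27 + 4·7 = −27 + 4·(34 − 1·27) = 4·34 − 5·27 = 4·34 − 5·(61 − 1·34) = −5·61 + 9·34 = −5·61 + 9·(95 − 1·61) = 9·95 − 14·61 = 9·95 − 14·(156 − 1·95) = −14·156 + 23·95 = −14·156 + 23·(251 − 1·156) = 23·251 − 37·156 = 23·251 − 37·(909 − 3·251) = −37·909 + 134·251; that is, 251·134 + 909·(-37) = 1.
Times 2183: 251·292522 + 909·(-80771) = 2183, so (292522, -80771) solves it.
Subtracting 321·909 from x and adding 321·251 to y gives the tidier solution (733, -200).
Indeed 502·733 + 1818·(-200) = 367966 − 363600 = 4366.

x = 733, y = -200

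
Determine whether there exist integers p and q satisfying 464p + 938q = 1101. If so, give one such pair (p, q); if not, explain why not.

gcd(464, 938) = 2, so every integer of the form 464p + 938q is a multiple of 2.
But 1101 = 2·550 + 1, so 2 ∤ 1101.
Therefore 464p + 938q = 1101 has no solution in integers.

No such integers exist.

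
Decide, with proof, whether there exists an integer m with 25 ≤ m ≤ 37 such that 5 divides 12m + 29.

At m = 28 we get 12·28 + 29 = 365, and 365 = 5·73.

m = 28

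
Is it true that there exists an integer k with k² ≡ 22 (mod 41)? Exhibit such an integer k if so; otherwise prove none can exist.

Apply Euler's criterion with the prime 41: 22 is a quadratic residue iff 22^20 ≡ 1 (mod 41), and a non-residue iff it is ≡ −1.
Squaring successively (mod 41): 22^2 = 484 ≡ 33; 22^4 ≡ 33² = 1089 ≡ 23; 22^8 ≡ 23² = 529 ≡ 37; 22^16 ≡ 37² = 1369 ≡ 16.
Since 20 = 16 + 4, 22^20 ≡ 16 · 23; multiplying out mod 41: 16·23 = 368 ≡ 40. Thus 22^20 ≡ 40 ≡ −1 (mod 41).
By Euler's criterion 22 is a quadratic non-residue mod 41: no k satisfies k² ≡ 22 (mod 41).

No such integer exists.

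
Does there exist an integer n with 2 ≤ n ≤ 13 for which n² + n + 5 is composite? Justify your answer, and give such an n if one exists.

At n = 10: 10² + 10 + 5 = 115 = 5·23, which is composite.

n = 10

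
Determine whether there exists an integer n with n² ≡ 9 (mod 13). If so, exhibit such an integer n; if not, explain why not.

n = 10

Take n = 10. Then 10² = 100 = 7·13 + 9, so 10² ≡ 9 (mod 13).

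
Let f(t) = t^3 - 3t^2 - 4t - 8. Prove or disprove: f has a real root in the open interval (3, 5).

f(3) = -20 and f(5) = 22, which have opposite signs.
f is continuous everywhere (it is a polynomial), in particular on [3, 5].
By the Intermediate Value Theorem f must vanish at some point of (3, 5).

Such a root exists.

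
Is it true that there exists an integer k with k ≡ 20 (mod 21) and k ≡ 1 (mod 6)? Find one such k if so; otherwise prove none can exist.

No, no such integer exists.

Reduce both congruences modulo 3, which divides 21 and 6: they say k ≡ 20 (mod 3) and k ≡ 1 (mod 3).
But 20 mod 3 = 2 while 1 mod 3 = 1, a contradiction.
So no integer satisfies both congruences.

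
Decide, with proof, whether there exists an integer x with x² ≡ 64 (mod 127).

Take x = 8. Then 8² = 64, and since 0 ≤ 64 < 127 this is already reduced: 8² ≡ 64 (mod 127).

x = 8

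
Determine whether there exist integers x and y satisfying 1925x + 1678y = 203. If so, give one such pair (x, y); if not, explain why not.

1925 and 1678 are coprime, so 1925x + 1678y ranges over all of ℤ.
Run the Euclidean algorithm on 1925 and 1678: 1925 = 1·1678 + 247, 1678 = 6·247 + 196, 247 = 1·196 + 51, 196 = 3·51 + 43, 51 = 1·43 + 8, 43 = 5·8 + 3, 8 = 2·3 + 2, 3 = 1·2 + 1, 2 = 2·1 + 0.
Unwinding: 1 = 3 − 1·2 = 3 − (8 − 2·3) = −8 + 3·3 = −8 + 3·(43 − 5·8) = 3·43 − 16·8 = 3·43 − 16·(51 − 1·43) = −16·51 + 19·43 = −16·51 + 19·(196 − 3·51) = 19·196 − 73·51 = 19·196 − 73·(247 − 1·196) = −73·247 + 92·196 = −73·247 + 92·(1678 − 6·247) = 92·1678 − 625·247 = 92·1678 − 625·(1925 − 1·1678) = −625·1925 + 717·1678, i.e. 1925·(-625) + 1678·717 = 1.
Times 203: 1925·(-126875) + 1678·145551 = 203, so (-126875, 145551) solves it.
The general solution is x = -126875 + 1678k, y = 145551 − 1925k; taking k = 76 gives the smaller pair x = 653, y = -749.
Indeed 1925·653 + 1678·(-749) = 1257025 − 1256822 = 203.

x = 653, y = -749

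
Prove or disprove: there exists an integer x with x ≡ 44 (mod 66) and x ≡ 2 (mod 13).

x = 704

Since 66 and 13 share no common factor, CRT says the pair of congruences has a solution (unique mod 858).
Any solution of the first congruence is x = 44 + 66t; substituting into the second, 66t ≡ 2 − 44 ≡ 10 (mod 13).
66 ≡ 1 (mod 13), so this reads 1t ≡ 10 (mod 13). So t ≡ 10 (mod 13).
Taking t = 10 gives x = 44 + 66·10 = 704.
Check: 704 mod 66 = 44, 704 mod 13 = 2. ✓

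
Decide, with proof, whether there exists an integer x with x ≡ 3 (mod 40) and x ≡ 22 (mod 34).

No, no such integer exists.

Both moduli are multiples of 2 = gcd(40, 34), so any solution would satisfy x ≡ 3 and x ≡ 22 modulo 2 simultaneously.
These are incompatible: 3 − 22 = -19 is not divisible by 2.
Hence the system has no solution.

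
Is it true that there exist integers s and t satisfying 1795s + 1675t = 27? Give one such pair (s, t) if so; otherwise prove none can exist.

No, no such integers exist.

Both 1795 and 1675 are divisible by gcd(1795, 1675) = 5, hence so is any combination 1795s + 1675t.
But 27 is not a multiple of 5 (it leaves remainder 2).
Hence no integers s, t satisfy the equation.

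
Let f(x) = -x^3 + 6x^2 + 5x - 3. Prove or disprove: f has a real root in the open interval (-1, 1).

f(-1) = -1 and f(1) = 7, which have opposite signs.
Since f is a polynomial it is continuous on [-1, 1].
By the Intermediate Value Theorem, f takes the value 0 somewhere in the open interval.

Such a root exists.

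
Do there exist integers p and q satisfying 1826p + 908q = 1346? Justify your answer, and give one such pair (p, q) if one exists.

Since gcd(1826, 908) = 2 and 1346 = 2·673, Bézout's identity guarantees a solution.
Dividing through by 2 reduces the equation to 913p + 454q = 673.
Dividing repeatedly: 913 = 2·454 + 5, 454 = 90·5 + 4, 5 = 1·4 + 1, 4 = 4·1 + 0.
Back-substituting, 1 = 5 − 1·4 = 5 − (454 − 90·5) = −454 + 91·5 = −454 + 91·(913 − 2·454) = 91·913 − 183·454; that is, 913·91 + 454·(-183) = 1.
Multiplying through by 673: p = 91·673 = 61243, q = (-183)·673 = -123159 is a solution.
The general solution is p = 61243 + 454k, q = -123159 − 913k; taking k = -134 gives the smaller pair p = 407, q = -817.
Check: 1826·407 + 908·(-817) = 743182 − 741836 = 1346. ✓

p = 407, q = -817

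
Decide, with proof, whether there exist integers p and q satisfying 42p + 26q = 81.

No, no such integers exist.

Any value of 42p + 26q is a multiple of gcd(42, 26) = 2.
But 81 is not a multiple of 2 (it leaves remainder 1).
So the equation is unsolvable over ℤ.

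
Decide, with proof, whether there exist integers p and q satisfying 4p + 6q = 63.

No such integers exist.

Both 4 and 6 are divisible by gcd(4, 6) = 2, hence so is any combination 4p + 6q.
But 63 is not a multiple of 2 (it leaves remainder 1).
Therefore 4p + 6q = 63 has no solution in integers.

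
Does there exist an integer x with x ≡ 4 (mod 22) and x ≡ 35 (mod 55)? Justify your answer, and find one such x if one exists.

gcd(22, 55) = 11. If x ≡ 4 (mod 22) and x ≡ 35 (mod 55), then x ≡ 4 (mod 11) and x ≡ 35 (mod 11).
These are incompatible: 4 − 35 = -31 is not divisible by 11.
So no integer satisfies both congruences.

No, no such integer exists.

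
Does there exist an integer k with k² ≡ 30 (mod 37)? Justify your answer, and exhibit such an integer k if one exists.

k = 17

k = 17 works: 17² = 289, and 289 − 30 = 259 = 7·37.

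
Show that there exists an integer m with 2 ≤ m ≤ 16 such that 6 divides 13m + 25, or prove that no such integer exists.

For m = 2, 3, 4 the values 51, 64, 77 are not multiples of 6. m = 5 works, since 13·5 + 25 = 90 = 15·6.

m = 5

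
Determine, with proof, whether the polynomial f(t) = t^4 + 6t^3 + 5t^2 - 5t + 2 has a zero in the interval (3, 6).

No such root exists.

f(3) = 275 and f(6) = 2744, both positive, so a sign-change argument is unavailable; we show f keeps this sign on the whole interval.
Substitute t = 3 + u, where 0 < u < 3 on the interval. Expanding, f(3 + u) = u^4 + 18u^3 + 113u^2 + 295u + 275.
All 5 nonzero coefficients of this polynomial in u are positive; hence for u > 0 the value is a sum of positive terms (the constant 275 among them).
Therefore f(t) > 0 throughout (3, 6), and f has no zero there.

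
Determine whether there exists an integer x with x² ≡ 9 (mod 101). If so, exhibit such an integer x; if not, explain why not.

x = 3

Take x = 3. Then 3² = 9, and since 0 ≤ 9 < 101 this is already reduced: 3² ≡ 9 (mod 101).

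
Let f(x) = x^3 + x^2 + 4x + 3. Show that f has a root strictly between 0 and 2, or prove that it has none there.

f(0) = 3 and f(2) = 23, both positive.
f'(x) = 3x^2 + 2x + 4 has discriminant 2² − 4·3·4 = -44 < 0, so f' has no real roots and is positive for every real x.
Hence f is strictly increasing on ℝ, and in particular on [0, 2]. A strictly monotone function with same-sign endpoint values stays positive on the whole interval, so f has no zero in (0, 2).

No.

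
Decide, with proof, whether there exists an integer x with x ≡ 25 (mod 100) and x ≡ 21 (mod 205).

No, no such integer exists.

Reduce both congruences modulo 5, which divides 100 and 205: they say x ≡ 25 (mod 5) and x ≡ 21 (mod 5).
But 25 mod 5 = 0 while 21 mod 5 = 1, a contradiction.
So no integer satisfies both congruences.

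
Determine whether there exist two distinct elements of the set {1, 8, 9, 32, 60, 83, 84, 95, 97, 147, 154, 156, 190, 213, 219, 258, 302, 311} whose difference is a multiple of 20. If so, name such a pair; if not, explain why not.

Two integers differ by a multiple of 20 exactly when they have the same residue mod 20. The residues are 1↦1, 8↦8, 9↦9, 32↦12, 60↦0, 83↦3, 84↦4, 95↦15, 97↦17, 147↦7, 154↦14, 156↦16, 190↦10, 213↦13, 219↦19, 258↦18, 302↦2, 311↦11.
No residue repeats among the 18 elements, so no pair has difference ≡ 0 (mod 20).

No, no such pair exists.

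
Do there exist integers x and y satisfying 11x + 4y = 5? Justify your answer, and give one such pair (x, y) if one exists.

Since gcd(11, 4) = 1, every integer is an integer combination of 11 and 4.
Dividing repeatedly: 11 = 2·4 + 3, 4 = 1·3 + 1, 3 = 3·1 + 0.
Back-substituting, 1 = 4 − 1·3 = 4 − (11 − 2·4) = −11 + 3·4; that is, 11·(-1) + 4·3 = 1.
Times 5: 11·(-5) + 4·15 = 5, so (-5, 15) solves it.
Adding 2·4 to x and subtracting 2·11 from y gives the tidier solution (3, -7).
Check: 11·3 + 4·(-7) = 33 − 28 = 5. ✓

x = 3, y = -7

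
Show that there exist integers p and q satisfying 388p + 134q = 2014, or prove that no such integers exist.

Every value of 388p + 134q is a multiple of gcd(388, 134) = 2; since 2 ∣ 2014, solutions exist.
Dividing through by 2 reduces the equation to 194p + 67q = 1007.
Dividing repeatedly: 194 = 2·67 + 60, 67 = 1·60 + 7, 60 = 8·7 + 4, 7 = 1·4 + 3, 4 = 1·3 + 1, 3 = 3·1 + 0.
Back-substituting, 1 = 4 − 1·3 = 4 − (7 − 1·4) = −7 + 2·4 = −7 + 2·(60 − 8·7) = 2·60 − 17·7 = 2·60 − 17·(67 − 1·60) = −17·67 + 19·60 = −17·67 + 19·(194 − 2·67) = 19·194 − 55·67; that is, 194·19 + 67·(-55) = 1.
Scaling by 1007 gives the particular solution (p, q) = (19133, -55385).
Shifting by a multiple of (67, −194) keeps it a solution: p = 19133 − 285·67 = 38, q = -55385 + 285·194 = -95.
Check: 388·38 + 134·(-95) = 14744 − 12730 = 2014. ✓

p = 38, q = -95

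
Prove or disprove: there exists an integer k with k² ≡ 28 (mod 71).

No such integer exists.

71 is prime, so by Euler's criterion 28 is a square mod 71 iff 28^((71−1)/2) = 28^35 ≡ 1 (mod 71).
Squaring successively (mod 71): 28^2 = 784 ≡ 3; 28^4 ≡ 3² = 9 ≡ 9; 28^8 ≡ 9² = 81 ≡ 10; 28^16 ≡ 10² = 100 ≡ 29; 28^32 ≡ 29² = 841 ≡ 60.
Since 35 = 32 + 2 + 1, 28^35 ≡ 60 · 3 · 28; multiplying out mod 71: 60·3 = 180 ≡ 38, then 38·28 = 1064 ≡ 70. Thus 28^35 ≡ 70 ≡ −1 (mod 71).
The value −1 means 28 is a non-residue modulo 71, so k² ≡ 28 (mod 71) is impossible.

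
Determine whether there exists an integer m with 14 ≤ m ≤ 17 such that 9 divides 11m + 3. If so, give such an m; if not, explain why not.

The values of 11m + 3 for m = 14, 15, 16, 17 are 157, 168, 179, 190; reduced mod 9 these are 4, 6, 8, 1.
None is 0, so 9 never divides 11m + 3 on this range.

No such integer m in that range exists.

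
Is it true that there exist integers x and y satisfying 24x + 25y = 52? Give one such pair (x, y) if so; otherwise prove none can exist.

x = 23, y = -20

Since gcd(24, 25) = 1, every integer is an integer combination of 24 and 25.
Run the Euclidean algorithm on 25 and 24: 25 = 1·24 + 1, 24 = 24·1 + 0.
Back-substituting, 1 = 25 − 1·24; that is, 24·(-1) + 25·1 = 1.
Scaling by 52 gives the particular solution (x, y) = (-52, 52).
Shifting by a multiple of (25, −24) keeps it a solution: x = -52 + 3·25 = 23, y = 52 − 3·24 = -20.
Check: 24·23 + 25·(-20) = 552 − 500 = 52. ✓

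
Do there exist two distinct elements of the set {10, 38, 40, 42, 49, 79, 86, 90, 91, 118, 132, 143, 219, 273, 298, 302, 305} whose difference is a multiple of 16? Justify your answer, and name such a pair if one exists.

The pair (10, 42) works.

Reduce each element mod 16: 10↦10, 38↦6, 40↦8, 42↦10, 49↦1, 79↦15, 86↦6, 90↦10, 91↦11, 118↦6, 132↦4, 143↦15, 219↦11, 273↦1, 298↦10, 302↦14, 305↦1. The residue 10 repeats (at 10 and 42), and 42 − 10 = 32 = 2·16.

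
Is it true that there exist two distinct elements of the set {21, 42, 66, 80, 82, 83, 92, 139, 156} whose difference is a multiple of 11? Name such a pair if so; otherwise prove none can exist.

No, no such pair exists.

Reduce each element modulo 11: 21↦10, 42↦9, 66↦0, 80↦3, 82↦5, 83↦6, 92↦4, 139↦7, 156↦2.
These 9 residues are pairwise different, hence no difference of two elements is divisible by 11.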